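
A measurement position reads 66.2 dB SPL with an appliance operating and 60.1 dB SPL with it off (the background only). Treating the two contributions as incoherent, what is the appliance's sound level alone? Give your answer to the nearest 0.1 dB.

Background correction is a power subtraction:
L_src = 10·log₁₀(10^(66.2/10) − 10^(60.1/10)) = 10·log₁₀(3145000) = 65.0 dB SPL.

65.0 dB SPL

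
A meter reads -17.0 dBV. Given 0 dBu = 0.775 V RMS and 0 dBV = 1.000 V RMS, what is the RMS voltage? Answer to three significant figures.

V = 1.000 V × 10^(-17.0/20).
= 1.000 × 0.1413 = 0.141 V.

0.141 V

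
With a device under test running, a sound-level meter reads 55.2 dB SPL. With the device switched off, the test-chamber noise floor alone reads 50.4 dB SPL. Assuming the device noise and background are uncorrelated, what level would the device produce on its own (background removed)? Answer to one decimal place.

53.5 dB SPL

Subtract intensities: L_src = 10·log₁₀(10^(L_total/10) − 10^(L_bg/10)).
L_src = 10·log₁₀(10^(55.2/10) − 10^(50.4/10)) = 10·log₁₀(221500) = 53.5 dB SPL.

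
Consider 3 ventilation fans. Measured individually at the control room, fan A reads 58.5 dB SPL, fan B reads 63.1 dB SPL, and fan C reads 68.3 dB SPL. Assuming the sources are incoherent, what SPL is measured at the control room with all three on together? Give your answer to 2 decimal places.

Add the sources as powers (linear), then convert back to dB:
L_total = 10·log₁₀(10^(58.5/10) + 10^(63.1/10) + 10^(68.3/10)) = 10·log₁₀(9511000) = 69.78 dB SPL.

69.78 dB SPL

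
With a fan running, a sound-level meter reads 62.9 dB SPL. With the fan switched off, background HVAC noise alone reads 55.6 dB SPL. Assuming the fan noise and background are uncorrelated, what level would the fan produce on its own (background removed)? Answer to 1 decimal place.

62.0 dB SPL

Remove the background by subtracting linear intensities:
L_src = 10·log₁₀(10^(62.9/10) − 10^(55.6/10)) = 10·log₁₀(1587000) = 62.0 dB SPL.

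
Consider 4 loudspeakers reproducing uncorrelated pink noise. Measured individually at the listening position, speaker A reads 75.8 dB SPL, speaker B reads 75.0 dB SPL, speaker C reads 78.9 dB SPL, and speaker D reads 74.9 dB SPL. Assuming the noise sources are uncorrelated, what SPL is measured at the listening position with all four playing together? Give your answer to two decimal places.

Uncorrelated sources add in intensity (power), not in dB.
L_total = 10·log₁₀(10^(75.8/10) + 10^(75.0/10) + 10^(78.9/10) + 10^(74.9/10)) = 10·log₁₀(178200000) = 82.51 dB SPL.

82.51 dB SPL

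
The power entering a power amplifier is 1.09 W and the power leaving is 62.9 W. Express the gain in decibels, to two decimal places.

17.61 dB

Power ratio → dB uses the 10·log₁₀ form:
10·log₁₀(62.9/1.09) = 10·log₁₀(57.71) = 17.61 dB.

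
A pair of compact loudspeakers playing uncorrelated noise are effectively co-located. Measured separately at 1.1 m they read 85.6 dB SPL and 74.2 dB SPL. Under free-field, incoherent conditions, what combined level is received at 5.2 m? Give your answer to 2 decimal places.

72.41 dB SPL

Combined at 1.1 m: 10·log₁₀(10^(85.6/10)+10^(74.2/10)) = 85.904 dB SPL.
Then apply −20·log₁₀(5.2/1.1) = -13.492 dB → 72.41 dB SPL.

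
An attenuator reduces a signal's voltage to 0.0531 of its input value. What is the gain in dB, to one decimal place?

Voltage ratio → dB uses the 20·log₁₀ form:
20·log₁₀(0.0531) = -25.5 dB.

-25.5 dB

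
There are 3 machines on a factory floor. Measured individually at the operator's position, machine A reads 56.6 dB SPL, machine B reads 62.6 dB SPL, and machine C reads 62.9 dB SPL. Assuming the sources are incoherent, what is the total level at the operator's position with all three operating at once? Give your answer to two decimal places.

Add the sources as powers (linear), then convert back to dB:
L_total = 10·log₁₀(10^(56.6/10) + 10^(62.6/10) + 10^(62.9/10)) = 10·log₁₀(4227000) = 66.26 dB SPL.

66.26 dB SPL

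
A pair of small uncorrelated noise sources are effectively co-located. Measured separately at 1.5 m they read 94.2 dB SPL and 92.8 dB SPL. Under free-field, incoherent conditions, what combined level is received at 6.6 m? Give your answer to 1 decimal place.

Combined at 1.5 m: 10·log₁₀(10^(94.2/10)+10^(92.8/10)) = 96.57 dB SPL.
Then apply −20·log₁₀(6.6/1.5) = -12.87 dB → 83.7 dB SPL.

83.7 dB SPL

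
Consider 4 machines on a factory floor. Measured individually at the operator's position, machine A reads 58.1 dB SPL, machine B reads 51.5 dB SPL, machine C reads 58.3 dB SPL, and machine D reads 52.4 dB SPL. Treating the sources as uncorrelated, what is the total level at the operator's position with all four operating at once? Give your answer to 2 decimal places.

62.14 dB SPL

Add the sources as powers (linear), then convert back to dB:
L_total = 10·log₁₀(10^(58.1/10) + 10^(51.5/10) + 10^(58.3/10) + 10^(52.4/10)) = 10·log₁₀(1637000) = 62.14 dB SPL.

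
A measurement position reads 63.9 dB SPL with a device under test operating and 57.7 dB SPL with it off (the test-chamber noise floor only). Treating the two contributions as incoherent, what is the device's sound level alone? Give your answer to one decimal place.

Subtract intensities: L_src = 10·log₁₀(10^(L_total/10) − 10^(L_bg/10)).
L_src = 10·log₁₀(10^(63.9/10) − 10^(57.7/10)) = 10·log₁₀(1866000) = 62.7 dB SPL.

62.7 dB SPL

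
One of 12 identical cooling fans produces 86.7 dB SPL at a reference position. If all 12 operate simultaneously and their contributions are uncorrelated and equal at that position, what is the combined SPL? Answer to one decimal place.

97.5 dB SPL

12 equal incoherent sources raise the level by 10·log₁₀(12) = 10.79 dB.
L_total = 86.7 + 10.79 = 97.5 dB SPL.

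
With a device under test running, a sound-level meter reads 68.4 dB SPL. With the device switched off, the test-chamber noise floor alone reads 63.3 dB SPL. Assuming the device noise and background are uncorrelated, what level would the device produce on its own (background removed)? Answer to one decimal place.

Remove the background by subtracting linear intensities:
L_src = 10·log₁₀(10^(68.4/10) − 10^(63.3/10)) = 10·log₁₀(4780000) = 66.8 dB SPL.

66.8 dB SPL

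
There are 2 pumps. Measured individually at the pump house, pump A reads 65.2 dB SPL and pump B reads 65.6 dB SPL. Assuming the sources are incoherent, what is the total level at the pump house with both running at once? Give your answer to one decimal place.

Add the sources as powers (linear), then convert back to dB:
L_total = 10·log₁₀(10^(65.2/10) + 10^(65.6/10)) = 10·log₁₀(6942000) = 68.4 dB SPL.

68.4 dB SPL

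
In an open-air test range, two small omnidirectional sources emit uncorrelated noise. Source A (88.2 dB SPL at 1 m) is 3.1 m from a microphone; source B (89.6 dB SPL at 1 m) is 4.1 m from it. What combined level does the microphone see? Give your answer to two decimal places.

80.90 dB SPL

At the listener: L_A = 88.2 − 20·log₁₀(3.1) = 78.373 dB; L_B = 89.6 − 20·log₁₀(4.1) = 77.344 dB.
Combined: 10·log₁₀(10^(78.373/10)+10^(77.344/10)) = 80.90 dB SPL.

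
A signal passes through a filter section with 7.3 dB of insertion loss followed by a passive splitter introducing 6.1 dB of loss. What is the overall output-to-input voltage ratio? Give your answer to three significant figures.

0.214

Net gain = (−7.3) + (−6.1) = -13.4 dB.
Voltage ratio = 10^(-13.4/20) = 0.214.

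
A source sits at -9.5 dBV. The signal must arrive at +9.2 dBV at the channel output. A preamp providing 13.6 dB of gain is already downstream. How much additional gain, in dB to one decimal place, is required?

The required make-up gain is the shortfall in the dB sum.
G = +9.2 − (-9.5) − 13.6 = 5.1 dB.

5.1 dB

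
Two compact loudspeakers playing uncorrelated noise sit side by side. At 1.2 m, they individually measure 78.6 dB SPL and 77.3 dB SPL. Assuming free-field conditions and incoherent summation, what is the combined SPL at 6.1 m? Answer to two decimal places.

66.89 dB SPL

Combined at 1.2 m: 10·log₁₀(10^(78.6/10)+10^(77.3/10)) = 81.009 dB SPL.
Then apply −20·log₁₀(6.1/1.2) = -14.123 dB → 66.89 dB SPL.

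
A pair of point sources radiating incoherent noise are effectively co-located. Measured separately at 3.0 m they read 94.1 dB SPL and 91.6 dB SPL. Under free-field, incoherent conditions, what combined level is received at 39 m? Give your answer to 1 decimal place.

Combined at 3.0 m: 10·log₁₀(10^(94.1/10)+10^(91.6/10)) = 96.04 dB SPL.
Then apply −20·log₁₀(39/3.0) = -22.28 dB → 73.8 dB SPL.

73.8 dB SPL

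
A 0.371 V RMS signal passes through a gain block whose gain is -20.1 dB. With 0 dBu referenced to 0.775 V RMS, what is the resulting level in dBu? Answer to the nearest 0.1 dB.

-26.5 dBu

Input level: 20·log₁₀(0.371/0.775) = -6.40 dBu.
Output: -6.40 − 20.1 = -26.5 dBu.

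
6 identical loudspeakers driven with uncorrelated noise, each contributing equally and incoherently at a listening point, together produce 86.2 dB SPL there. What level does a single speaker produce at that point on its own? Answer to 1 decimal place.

78.4 dB SPL

6 equal incoherent sources add 10·log₁₀(6) = 7.78 dB over one source.
L_one = 86.2 − 7.78 = 78.4 dB SPL.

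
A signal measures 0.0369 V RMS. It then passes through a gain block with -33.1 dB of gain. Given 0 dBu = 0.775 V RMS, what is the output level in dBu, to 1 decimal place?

-59.5 dBu

Input level: 20·log₁₀(0.0369/0.775) = -26.45 dBu.
Output: -26.45 − 33.1 = -59.5 dBu.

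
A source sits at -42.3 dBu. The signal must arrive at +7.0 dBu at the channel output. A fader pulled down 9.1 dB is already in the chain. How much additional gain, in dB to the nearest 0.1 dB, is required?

58.4 dB

The required make-up gain is the shortfall in the dB sum.
G = +7.0 − (-42.3) + 9.1 = 58.4 dB.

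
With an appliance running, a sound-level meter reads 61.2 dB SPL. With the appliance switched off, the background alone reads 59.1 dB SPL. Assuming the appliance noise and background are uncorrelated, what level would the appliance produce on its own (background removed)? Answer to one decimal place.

57.0 dB SPL

Remove the background by subtracting linear intensities:
L_src = 10·log₁₀(10^(61.2/10) − 10^(59.1/10)) = 10·log₁₀(505400) = 57.0 dB SPL.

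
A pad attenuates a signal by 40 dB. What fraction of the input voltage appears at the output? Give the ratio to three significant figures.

Voltage ratio = 10^(dB/20).
10^(-40/20) = 10^(-2.000) = 0.0100.

0.0100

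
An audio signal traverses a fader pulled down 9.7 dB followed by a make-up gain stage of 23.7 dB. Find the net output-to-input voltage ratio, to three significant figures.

Net gain = (−9.7) + 23.7 = 14.0 dB.
Voltage ratio = 10^(14.0/20) = 5.01.

5.01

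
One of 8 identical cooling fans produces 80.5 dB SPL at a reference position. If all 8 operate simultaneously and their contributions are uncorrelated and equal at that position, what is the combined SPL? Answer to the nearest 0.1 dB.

8 equal incoherent sources raise the level by 10·log₁₀(8) = 9.03 dB.
L_total = 80.5 + 9.03 = 89.5 dB SPL.

89.5 dB SPL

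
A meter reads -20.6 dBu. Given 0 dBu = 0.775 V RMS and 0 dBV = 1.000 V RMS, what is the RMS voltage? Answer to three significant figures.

V = 0.775 V × 10^(-20.6/20).
= 0.775 × 0.09333 = 0.0723 V.

0.0723 V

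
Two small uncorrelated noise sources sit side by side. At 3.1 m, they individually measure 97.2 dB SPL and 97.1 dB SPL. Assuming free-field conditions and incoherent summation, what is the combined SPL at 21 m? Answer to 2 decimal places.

83.54 dB SPL

Combined at 3.1 m: 10·log₁₀(10^(97.2/10)+10^(97.1/10)) = 100.161 dB SPL.
Then apply −20·log₁₀(21/3.1) = -16.617 dB → 83.54 dB SPL.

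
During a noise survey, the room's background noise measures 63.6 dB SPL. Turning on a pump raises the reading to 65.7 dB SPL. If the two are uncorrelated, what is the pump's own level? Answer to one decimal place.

61.5 dB SPL

Remove the background by subtracting linear intensities:
L_src = 10·log₁₀(10^(65.7/10) − 10^(63.6/10)) = 10·log₁₀(1424000) = 61.5 dB SPL.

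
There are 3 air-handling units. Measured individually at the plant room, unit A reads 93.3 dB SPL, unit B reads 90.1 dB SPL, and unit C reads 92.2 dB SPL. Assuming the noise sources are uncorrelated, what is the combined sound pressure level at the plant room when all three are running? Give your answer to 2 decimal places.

Incoherent sources sum as intensities:
L_total = 10·log₁₀(10^(93.3/10) + 10^(90.1/10) + 10^(92.2/10)) = 10·log₁₀(4821000000) = 96.83 dB SPL.

96.83 dB SPL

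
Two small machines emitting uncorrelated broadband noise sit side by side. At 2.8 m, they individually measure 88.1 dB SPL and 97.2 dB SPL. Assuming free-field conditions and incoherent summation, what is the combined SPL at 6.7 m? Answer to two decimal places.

Combined at 2.8 m: 10·log₁₀(10^(88.1/10)+10^(97.2/10)) = 97.704 dB SPL.
Then apply −20·log₁₀(6.7/2.8) = -7.578 dB → 90.13 dB SPL.

90.13 dB SPL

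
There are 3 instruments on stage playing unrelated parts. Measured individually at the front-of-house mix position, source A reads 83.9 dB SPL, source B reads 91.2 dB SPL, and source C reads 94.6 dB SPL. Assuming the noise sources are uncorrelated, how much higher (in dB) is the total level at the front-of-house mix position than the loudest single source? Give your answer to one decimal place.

Incoherent sources sum as intensities:
L_total = 10·log₁₀(10^(83.9/10) + 10^(91.2/10) + 10^(94.6/10)) = 96.48 dB SPL.
Excess over the loudest (94.6 dB): 96.48 − 94.6 = 1.9 dB.

1.9 dB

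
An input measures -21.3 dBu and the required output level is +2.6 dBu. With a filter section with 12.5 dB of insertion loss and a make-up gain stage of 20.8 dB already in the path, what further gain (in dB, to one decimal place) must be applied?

The required make-up gain is the shortfall in the dB sum.
G = +2.6 − (-21.3) + 12.5 − 20.8 = 15.6 dB.

15.6 dB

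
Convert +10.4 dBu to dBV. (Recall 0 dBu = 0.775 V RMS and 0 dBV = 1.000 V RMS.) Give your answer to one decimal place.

+8.2 dBV

The offset between the scales is 20·log₁₀(0.775/1.000) = −2.214 dB.
So dBV = +10.4 − 2.214 = +8.2 dBV.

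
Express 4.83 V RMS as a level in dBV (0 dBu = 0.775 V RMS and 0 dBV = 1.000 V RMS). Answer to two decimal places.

+13.68 dBV

dBV = 20·log₁₀(V / 1.000 V).
20·log₁₀(4.83/1.000) = +13.68 dBV.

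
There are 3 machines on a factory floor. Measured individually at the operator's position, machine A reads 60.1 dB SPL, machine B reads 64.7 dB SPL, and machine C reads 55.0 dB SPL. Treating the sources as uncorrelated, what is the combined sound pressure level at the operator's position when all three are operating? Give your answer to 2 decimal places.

Uncorrelated sources add in intensity (power), not in dB.
L_total = 10·log₁₀(10^(60.1/10) + 10^(64.7/10) + 10^(55.0/10)) = 10·log₁₀(4291000) = 66.33 dB SPL.

66.33 dB SPL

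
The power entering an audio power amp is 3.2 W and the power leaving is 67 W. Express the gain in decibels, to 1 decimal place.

13.2 dB

Power ratio → dB uses the 10·log₁₀ form:
10·log₁₀(67/3.2) = 10·log₁₀(20.94) = 13.2 dB.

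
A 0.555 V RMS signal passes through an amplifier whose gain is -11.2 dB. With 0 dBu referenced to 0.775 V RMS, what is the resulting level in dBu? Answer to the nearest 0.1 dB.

-14.1 dBu

Input level: 20·log₁₀(0.555/0.775) = -2.90 dBu.
Output: -2.90 − 11.2 = -14.1 dBu.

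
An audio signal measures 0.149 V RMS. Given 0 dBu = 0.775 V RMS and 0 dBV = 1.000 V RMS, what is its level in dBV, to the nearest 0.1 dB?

-16.5 dBV

dBV = 20·log₁₀(V / 1.000 V).
20·log₁₀(0.149/1.000) = -16.5 dBV.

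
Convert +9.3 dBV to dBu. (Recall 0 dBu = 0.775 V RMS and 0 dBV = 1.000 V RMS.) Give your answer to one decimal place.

The offset between the scales is 20·log₁₀(0.775/1.000) = −2.214 dB.
So dBu = +9.3 + 2.214 = +11.5 dBu.

+11.5 dBu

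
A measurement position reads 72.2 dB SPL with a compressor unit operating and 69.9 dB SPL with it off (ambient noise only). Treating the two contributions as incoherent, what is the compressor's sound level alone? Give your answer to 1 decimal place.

68.3 dB SPL

Background correction is a power subtraction:
L_src = 10·log₁₀(10^(72.2/10) − 10^(69.9/10)) = 10·log₁₀(6823000) = 68.3 dB SPL.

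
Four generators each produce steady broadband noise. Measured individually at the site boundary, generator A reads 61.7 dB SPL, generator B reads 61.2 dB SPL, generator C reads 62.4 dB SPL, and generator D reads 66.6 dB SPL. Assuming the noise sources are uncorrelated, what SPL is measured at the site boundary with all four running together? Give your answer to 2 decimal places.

69.59 dB SPL

Add the sources as powers (linear), then convert back to dB:
L_total = 10·log₁₀(10^(61.7/10) + 10^(61.2/10) + 10^(62.4/10) + 10^(66.6/10)) = 10·log₁₀(9106000) = 69.59 dB SPL.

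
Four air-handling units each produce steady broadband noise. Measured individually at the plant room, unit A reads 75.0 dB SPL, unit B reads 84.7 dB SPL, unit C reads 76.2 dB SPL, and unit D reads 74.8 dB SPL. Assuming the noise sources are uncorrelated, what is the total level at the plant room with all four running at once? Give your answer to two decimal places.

Uncorrelated sources add in intensity (power), not in dB.
L_total = 10·log₁₀(10^(75.0/10) + 10^(84.7/10) + 10^(76.2/10) + 10^(74.8/10)) = 10·log₁₀(398600000) = 86.01 dB SPL.

86.01 dB SPL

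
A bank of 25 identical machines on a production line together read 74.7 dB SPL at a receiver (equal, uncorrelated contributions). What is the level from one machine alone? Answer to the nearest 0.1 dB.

60.7 dB SPL

25 equal incoherent sources add 10·log₁₀(25) = 13.98 dB over one source.
L_one = 74.7 − 13.98 = 60.7 dB SPL.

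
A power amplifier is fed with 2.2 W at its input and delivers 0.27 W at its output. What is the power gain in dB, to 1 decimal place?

-9.1 dB

Power ratio → dB uses the 10·log₁₀ form:
10·log₁₀(0.27/2.2) = 10·log₁₀(0.1227) = -9.1 dB.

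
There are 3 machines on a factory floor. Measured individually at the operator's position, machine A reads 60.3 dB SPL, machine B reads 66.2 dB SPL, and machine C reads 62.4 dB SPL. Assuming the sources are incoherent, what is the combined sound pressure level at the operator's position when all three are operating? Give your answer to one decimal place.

Uncorrelated sources add in intensity (power), not in dB.
L_total = 10·log₁₀(10^(60.3/10) + 10^(66.2/10) + 10^(62.4/10)) = 10·log₁₀(6978000) = 68.4 dB SPL.

68.4 dB SPL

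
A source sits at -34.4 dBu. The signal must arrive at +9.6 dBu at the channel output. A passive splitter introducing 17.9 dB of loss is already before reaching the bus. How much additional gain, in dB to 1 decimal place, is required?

61.9 dB

The required make-up gain is the shortfall in the dB sum.
G = +9.6 − (-34.4) + 17.9 = 61.9 dB.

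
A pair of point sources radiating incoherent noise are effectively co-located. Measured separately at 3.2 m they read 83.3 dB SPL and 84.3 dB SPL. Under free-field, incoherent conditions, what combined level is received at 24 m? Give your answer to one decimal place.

Combined at 3.2 m: 10·log₁₀(10^(83.3/10)+10^(84.3/10)) = 86.84 dB SPL.
Then apply −20·log₁₀(24/3.2) = -17.50 dB → 69.3 dB SPL.

69.3 dB SPL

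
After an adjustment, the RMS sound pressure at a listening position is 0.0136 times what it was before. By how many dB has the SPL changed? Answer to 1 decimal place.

-37.3 dB

Sound pressure is an amplitude quantity: ΔL = 20·log₁₀(p₂/p₁).
20·log₁₀(0.0136) = -37.3 dB.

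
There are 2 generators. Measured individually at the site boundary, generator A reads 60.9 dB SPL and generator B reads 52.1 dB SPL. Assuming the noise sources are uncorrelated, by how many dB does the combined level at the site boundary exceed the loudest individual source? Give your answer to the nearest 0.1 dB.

Incoherent sources sum as intensities:
L_total = 10·log₁₀(10^(60.9/10) + 10^(52.1/10)) = 61.44 dB SPL.
Excess over the loudest (60.9 dB): 61.44 − 60.9 = 0.5 dB.

0.5 dB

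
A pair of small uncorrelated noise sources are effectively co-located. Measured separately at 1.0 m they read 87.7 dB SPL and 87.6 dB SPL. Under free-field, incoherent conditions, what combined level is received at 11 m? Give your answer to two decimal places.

Combined at 1.0 m: 10·log₁₀(10^(87.7/10)+10^(87.6/10)) = 90.661 dB SPL.
Then apply −20·log₁₀(11/1.0) = -20.828 dB → 69.83 dB SPL.

69.83 dB SPL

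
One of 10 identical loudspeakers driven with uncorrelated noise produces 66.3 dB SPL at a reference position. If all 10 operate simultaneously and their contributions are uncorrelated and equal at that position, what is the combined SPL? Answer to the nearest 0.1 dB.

10 equal incoherent sources raise the level by 10·log₁₀(10) = 10.00 dB.
L_total = 66.3 + 10.00 = 76.3 dB SPL.

76.3 dB SPL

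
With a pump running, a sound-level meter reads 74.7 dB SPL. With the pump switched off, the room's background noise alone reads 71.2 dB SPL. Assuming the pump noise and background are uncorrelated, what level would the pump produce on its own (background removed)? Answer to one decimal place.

72.1 dB SPL

Subtract intensities: L_src = 10·log₁₀(10^(L_total/10) − 10^(L_bg/10)).
L_src = 10·log₁₀(10^(74.7/10) − 10^(71.2/10)) = 10·log₁₀(16330000) = 72.1 dB SPL.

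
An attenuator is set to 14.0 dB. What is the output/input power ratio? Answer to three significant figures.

0.0398

Power ratio = 10^(dB/10).
10^(-14.0/10) = 10^(-1.400) = 0.0398.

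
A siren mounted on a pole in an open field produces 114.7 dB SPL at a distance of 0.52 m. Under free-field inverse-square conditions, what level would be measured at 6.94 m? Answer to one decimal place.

Inverse-square spreading gives ΔL = −20·log₁₀(d₂/d₁).
ΔL = −20·log₁₀(6.94/0.52) = -22.51 dB, so L₂ = 114.7 + (-22.51) = 92.2 dB SPL.

92.2 dB SPL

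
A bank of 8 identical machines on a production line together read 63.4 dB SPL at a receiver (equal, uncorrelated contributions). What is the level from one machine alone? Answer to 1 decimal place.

8 equal incoherent sources add 10·log₁₀(8) = 9.03 dB over one source.
L_one = 63.4 − 9.03 = 54.4 dB SPL.

54.4 dB SPL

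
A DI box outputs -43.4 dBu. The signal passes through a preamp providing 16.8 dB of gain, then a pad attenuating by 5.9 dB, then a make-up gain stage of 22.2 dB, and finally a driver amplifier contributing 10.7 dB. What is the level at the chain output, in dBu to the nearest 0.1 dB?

+0.4 dBu

In dB, series stages simply add:
-43.4 + 16.8 − 5.9 + 22.2 + 10.7 = +0.4 dBu.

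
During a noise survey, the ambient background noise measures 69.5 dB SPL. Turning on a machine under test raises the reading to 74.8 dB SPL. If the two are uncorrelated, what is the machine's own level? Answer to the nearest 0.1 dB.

73.3 dB SPL

Remove the background by subtracting linear intensities:
L_src = 10·log₁₀(10^(74.8/10) − 10^(69.5/10)) = 10·log₁₀(21290000) = 73.3 dB SPL.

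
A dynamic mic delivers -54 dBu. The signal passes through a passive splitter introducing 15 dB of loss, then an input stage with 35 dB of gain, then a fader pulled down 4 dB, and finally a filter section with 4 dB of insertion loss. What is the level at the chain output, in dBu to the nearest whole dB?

Gain stages sum in dB:
-54 − 15 + 35 − 4 − 4 = -42 dBu.

-42 dBu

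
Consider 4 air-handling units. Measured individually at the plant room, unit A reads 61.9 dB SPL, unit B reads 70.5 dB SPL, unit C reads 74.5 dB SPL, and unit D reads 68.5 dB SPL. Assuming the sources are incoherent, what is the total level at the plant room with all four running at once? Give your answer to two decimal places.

76.82 dB SPL

Uncorrelated sources add in intensity (power), not in dB.
L_total = 10·log₁₀(10^(61.9/10) + 10^(70.5/10) + 10^(74.5/10) + 10^(68.5/10)) = 10·log₁₀(48030000) = 76.82 dB SPL.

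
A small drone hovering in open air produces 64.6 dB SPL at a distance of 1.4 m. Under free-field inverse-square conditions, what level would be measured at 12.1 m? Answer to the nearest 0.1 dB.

Inverse-square spreading gives ΔL = −20·log₁₀(d₂/d₁).
ΔL = −20·log₁₀(12.1/1.4) = -18.73 dB, so L₂ = 64.6 + (-18.73) = 45.9 dB SPL.

45.9 dB SPL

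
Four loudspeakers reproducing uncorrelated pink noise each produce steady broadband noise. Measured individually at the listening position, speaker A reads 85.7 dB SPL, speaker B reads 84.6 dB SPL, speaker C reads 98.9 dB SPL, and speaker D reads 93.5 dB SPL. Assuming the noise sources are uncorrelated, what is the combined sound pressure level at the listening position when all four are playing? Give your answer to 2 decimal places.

Uncorrelated sources add in intensity (power), not in dB.
L_total = 10·log₁₀(10^(85.7/10) + 10^(84.6/10) + 10^(98.9/10) + 10^(93.5/10)) = 10·log₁₀(10661000000) = 100.28 dB SPL.

100.28 dB SPL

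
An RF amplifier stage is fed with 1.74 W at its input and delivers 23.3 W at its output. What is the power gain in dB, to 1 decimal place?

11.3 dB

Power ratio → dB uses the 10·log₁₀ form:
10·log₁₀(23.3/1.74) = 10·log₁₀(13.39) = 11.3 dB.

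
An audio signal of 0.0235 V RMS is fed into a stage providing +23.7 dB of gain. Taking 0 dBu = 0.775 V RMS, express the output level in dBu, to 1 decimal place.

Input level: 20·log₁₀(0.0235/0.775) = -30.36 dBu.
Output: -30.36 + 23.7 = -6.7 dBu.

-6.7 dBu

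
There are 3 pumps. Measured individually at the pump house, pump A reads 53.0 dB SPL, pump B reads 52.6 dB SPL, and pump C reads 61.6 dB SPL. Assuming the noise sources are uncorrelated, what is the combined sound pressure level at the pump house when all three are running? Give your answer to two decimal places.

62.62 dB SPL

Uncorrelated sources add in intensity (power), not in dB.
L_total = 10·log₁₀(10^(53.0/10) + 10^(52.6/10) + 10^(61.6/10)) = 10·log₁₀(1827000) = 62.62 dB SPL.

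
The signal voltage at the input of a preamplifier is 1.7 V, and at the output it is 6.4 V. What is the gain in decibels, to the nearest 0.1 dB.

For a voltage ratio, dB = 20·log₁₀(V₂/V₁).
20·log₁₀(6.4/1.7) = 20·log₁₀(3.765) = 11.5 dB.

11.5 dB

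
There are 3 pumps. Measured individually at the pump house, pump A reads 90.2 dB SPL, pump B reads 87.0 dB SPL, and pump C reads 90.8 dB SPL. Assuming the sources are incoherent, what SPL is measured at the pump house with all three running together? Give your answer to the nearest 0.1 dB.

Add the sources as powers (linear), then convert back to dB:
L_total = 10·log₁₀(10^(90.2/10) + 10^(87.0/10) + 10^(90.8/10)) = 10·log₁₀(2751000000) = 94.4 dB SPL.

94.4 dB SPL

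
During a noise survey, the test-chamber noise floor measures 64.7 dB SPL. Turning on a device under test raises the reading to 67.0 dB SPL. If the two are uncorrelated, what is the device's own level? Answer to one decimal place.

63.1 dB SPL

Background correction is a power subtraction:
L_src = 10·log₁₀(10^(67.0/10) − 10^(64.7/10)) = 10·log₁₀(2061000) = 63.1 dB SPL.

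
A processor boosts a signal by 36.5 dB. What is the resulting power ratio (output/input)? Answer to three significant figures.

4470

Power ratio = 10^(dB/10).
10^(36.5/10) = 10^(3.650) = 4470.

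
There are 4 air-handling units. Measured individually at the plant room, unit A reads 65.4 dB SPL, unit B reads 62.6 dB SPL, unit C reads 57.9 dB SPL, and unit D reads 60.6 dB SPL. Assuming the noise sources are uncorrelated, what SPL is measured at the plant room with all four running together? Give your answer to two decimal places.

68.48 dB SPL

Uncorrelated sources add in intensity (power), not in dB.
L_total = 10·log₁₀(10^(65.4/10) + 10^(62.6/10) + 10^(57.9/10) + 10^(60.6/10)) = 10·log₁₀(7052000) = 68.48 dB SPL.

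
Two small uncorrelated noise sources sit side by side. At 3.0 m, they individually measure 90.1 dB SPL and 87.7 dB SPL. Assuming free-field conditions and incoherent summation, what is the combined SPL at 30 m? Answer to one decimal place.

Combined at 3.0 m: 10·log₁₀(10^(90.1/10)+10^(87.7/10)) = 92.07 dB SPL.
Then apply −20·log₁₀(30/3.0) = -20.00 dB → 72.1 dB SPL.

72.1 dB SPL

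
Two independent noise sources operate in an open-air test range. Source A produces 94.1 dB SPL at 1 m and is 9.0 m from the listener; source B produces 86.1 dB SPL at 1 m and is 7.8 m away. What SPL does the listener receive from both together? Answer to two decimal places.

75.85 dB SPL

At the listener: L_A = 94.1 − 20·log₁₀(9.0) = 75.015 dB; L_B = 86.1 − 20·log₁₀(7.8) = 68.258 dB.
Combined: 10·log₁₀(10^(75.015/10)+10^(68.258/10)) = 75.85 dB SPL.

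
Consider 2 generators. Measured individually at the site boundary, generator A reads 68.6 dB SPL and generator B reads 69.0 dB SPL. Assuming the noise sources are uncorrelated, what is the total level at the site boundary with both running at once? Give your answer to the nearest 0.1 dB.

Incoherent sources sum as intensities:
L_total = 10·log₁₀(10^(68.6/10) + 10^(69.0/10)) = 10·log₁₀(15190000) = 71.8 dB SPL.

71.8 dB SPL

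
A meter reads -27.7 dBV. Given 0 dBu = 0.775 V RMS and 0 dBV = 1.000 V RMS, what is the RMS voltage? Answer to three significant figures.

V = 1.000 V × 10^(-27.7/20).
= 1.000 × 0.04121 = 0.0412 V.

0.0412 V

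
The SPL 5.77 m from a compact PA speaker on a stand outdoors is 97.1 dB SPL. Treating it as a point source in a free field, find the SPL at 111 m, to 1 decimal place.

71.4 dB SPL

Free-field point source: level drops by 20·log₁₀ of the distance ratio.
ΔL = −20·log₁₀(111/5.77) = -25.68 dB, so L₂ = 97.1 + (-25.68) = 71.4 dB SPL.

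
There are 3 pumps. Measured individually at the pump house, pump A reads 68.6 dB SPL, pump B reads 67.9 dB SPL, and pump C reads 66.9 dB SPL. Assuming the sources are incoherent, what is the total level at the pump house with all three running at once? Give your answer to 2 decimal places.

72.63 dB SPL

Add the sources as powers (linear), then convert back to dB:
L_total = 10·log₁₀(10^(68.6/10) + 10^(67.9/10) + 10^(66.9/10)) = 10·log₁₀(18310000) = 72.63 dB SPL.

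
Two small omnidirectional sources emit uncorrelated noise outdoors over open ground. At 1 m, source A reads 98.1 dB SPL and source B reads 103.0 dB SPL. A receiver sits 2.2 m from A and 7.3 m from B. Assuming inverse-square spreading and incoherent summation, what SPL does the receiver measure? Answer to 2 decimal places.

At the listener: L_A = 98.1 − 20·log₁₀(2.2) = 91.252 dB; L_B = 103.0 − 20·log₁₀(7.3) = 85.734 dB.
Combined: 10·log₁₀(10^(91.252/10)+10^(85.734/10)) = 92.33 dB SPL.

92.33 dB SPL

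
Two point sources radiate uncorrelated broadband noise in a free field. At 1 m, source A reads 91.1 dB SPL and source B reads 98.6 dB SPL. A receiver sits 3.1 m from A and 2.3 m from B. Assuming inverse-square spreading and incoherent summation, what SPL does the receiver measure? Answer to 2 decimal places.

At the listener: L_A = 91.1 − 20·log₁₀(3.1) = 81.273 dB; L_B = 98.6 − 20·log₁₀(2.3) = 91.365 dB.
Combined: 10·log₁₀(10^(81.273/10)+10^(91.365/10)) = 91.77 dB SPL.

91.77 dB SPL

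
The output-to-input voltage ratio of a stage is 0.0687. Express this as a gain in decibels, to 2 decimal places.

For a voltage ratio, dB = 20·log₁₀(V₂/V₁).
20·log₁₀(0.0687) = -23.26 dB.

-23.26 dB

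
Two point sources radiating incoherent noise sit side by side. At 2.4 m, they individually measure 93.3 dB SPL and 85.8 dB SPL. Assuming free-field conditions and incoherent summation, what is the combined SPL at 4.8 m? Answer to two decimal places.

Combined at 2.4 m: 10·log₁₀(10^(93.3/10)+10^(85.8/10)) = 94.011 dB SPL.
Then apply −20·log₁₀(4.8/2.4) = -6.021 dB → 87.99 dB SPL.

87.99 dB SPL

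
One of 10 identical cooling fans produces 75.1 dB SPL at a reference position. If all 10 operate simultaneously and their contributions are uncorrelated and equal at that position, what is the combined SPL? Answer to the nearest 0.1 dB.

10 equal incoherent sources raise the level by 10·log₁₀(10) = 10.00 dB.
L_total = 75.1 + 10.00 = 85.1 dB SPL.

85.1 dB SPL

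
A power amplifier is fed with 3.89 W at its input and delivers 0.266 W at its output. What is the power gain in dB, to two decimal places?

Power is a power quantity, so gain = 10·log₁₀(P_out/P_in).
10·log₁₀(0.266/3.89) = 10·log₁₀(0.06838) = -11.65 dB.

-11.65 dB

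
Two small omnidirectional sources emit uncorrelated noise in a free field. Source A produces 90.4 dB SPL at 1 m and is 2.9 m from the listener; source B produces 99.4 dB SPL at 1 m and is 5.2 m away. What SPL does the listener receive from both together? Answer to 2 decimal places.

86.56 dB SPL

At the listener: L_A = 90.4 − 20·log₁₀(2.9) = 81.152 dB; L_B = 99.4 − 20·log₁₀(5.2) = 85.080 dB.
Combined: 10·log₁₀(10^(81.152/10)+10^(85.080/10)) = 86.56 dB SPL.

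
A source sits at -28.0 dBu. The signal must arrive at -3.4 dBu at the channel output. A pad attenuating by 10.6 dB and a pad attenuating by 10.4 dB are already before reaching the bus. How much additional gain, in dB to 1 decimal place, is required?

45.6 dB

The required make-up gain is the shortfall in the dB sum.
G = -3.4 − (-28.0) + 10.6 + 10.4 = 45.6 dB.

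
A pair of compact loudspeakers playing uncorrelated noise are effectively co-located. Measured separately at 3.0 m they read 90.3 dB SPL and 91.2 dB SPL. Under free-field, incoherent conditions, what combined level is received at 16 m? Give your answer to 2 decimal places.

Combined at 3.0 m: 10·log₁₀(10^(90.3/10)+10^(91.2/10)) = 93.784 dB SPL.
Then apply −20·log₁₀(16/3.0) = -14.540 dB → 79.24 dB SPL.

79.24 dB SPL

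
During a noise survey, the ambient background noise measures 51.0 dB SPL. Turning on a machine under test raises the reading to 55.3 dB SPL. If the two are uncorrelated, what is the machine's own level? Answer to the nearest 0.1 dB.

Remove the background by subtracting linear intensities:
L_src = 10·log₁₀(10^(55.3/10) − 10^(51.0/10)) = 10·log₁₀(213000) = 53.3 dB SPL.

53.3 dB SPL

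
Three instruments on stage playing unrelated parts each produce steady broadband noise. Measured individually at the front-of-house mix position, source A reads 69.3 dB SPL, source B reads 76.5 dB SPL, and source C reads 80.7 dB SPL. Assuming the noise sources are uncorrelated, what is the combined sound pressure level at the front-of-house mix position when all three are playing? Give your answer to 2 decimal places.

82.32 dB SPL

Add the sources as powers (linear), then convert back to dB:
L_total = 10·log₁₀(10^(69.3/10) + 10^(76.5/10) + 10^(80.7/10)) = 10·log₁₀(170700000) = 82.32 dB SPL.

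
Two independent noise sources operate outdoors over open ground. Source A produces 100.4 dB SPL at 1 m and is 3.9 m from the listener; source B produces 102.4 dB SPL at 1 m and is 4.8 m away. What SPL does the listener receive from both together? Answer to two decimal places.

At the listener: L_A = 100.4 − 20·log₁₀(3.9) = 88.579 dB; L_B = 102.4 − 20·log₁₀(4.8) = 88.775 dB.
Combined: 10·log₁₀(10^(88.579/10)+10^(88.775/10)) = 91.69 dB SPL.

91.69 dB SPL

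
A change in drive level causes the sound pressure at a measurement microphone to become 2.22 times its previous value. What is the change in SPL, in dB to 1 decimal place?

6.9 dB

Sound pressure is an amplitude quantity: ΔL = 20·log₁₀(p₂/p₁).
20·log₁₀(2.22) = 6.9 dB.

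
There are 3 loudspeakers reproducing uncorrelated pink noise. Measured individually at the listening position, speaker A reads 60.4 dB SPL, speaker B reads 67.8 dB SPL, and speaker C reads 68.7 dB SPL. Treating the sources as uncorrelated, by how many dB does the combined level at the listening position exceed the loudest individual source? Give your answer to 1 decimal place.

Add the sources as powers (linear), then convert back to dB:
L_total = 10·log₁₀(10^(60.4/10) + 10^(67.8/10) + 10^(68.7/10)) = 71.62 dB SPL.
Excess over the loudest (68.7 dB): 71.62 − 68.7 = 2.9 dB.

2.9 dB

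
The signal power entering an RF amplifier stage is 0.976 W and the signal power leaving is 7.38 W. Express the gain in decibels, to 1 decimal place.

Power is a power quantity, so gain = 10·log₁₀(P_out/P_in).
10·log₁₀(7.38/0.976) = 10·log₁₀(7.561) = 8.8 dB.

8.8 dB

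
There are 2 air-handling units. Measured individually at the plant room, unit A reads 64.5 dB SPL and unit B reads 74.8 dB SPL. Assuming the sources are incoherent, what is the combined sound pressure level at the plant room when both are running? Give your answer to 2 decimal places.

Uncorrelated sources add in intensity (power), not in dB.
L_total = 10·log₁₀(10^(64.5/10) + 10^(74.8/10)) = 10·log₁₀(33020000) = 75.19 dB SPL.

75.19 dB SPL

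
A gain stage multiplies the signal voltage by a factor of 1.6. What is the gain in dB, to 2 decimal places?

4.08 dB

For a voltage ratio, dB = 20·log₁₀(V₂/V₁).
20·log₁₀(1.6) = 4.08 dB.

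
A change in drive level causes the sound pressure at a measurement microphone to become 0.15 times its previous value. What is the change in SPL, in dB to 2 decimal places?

-16.48 dB

Sound pressure is an amplitude quantity: ΔL = 20·log₁₀(p₂/p₁).
20·log₁₀(0.15) = -16.48 dB.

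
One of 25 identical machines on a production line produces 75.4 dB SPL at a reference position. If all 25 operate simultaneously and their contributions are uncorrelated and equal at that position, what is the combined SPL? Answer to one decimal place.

89.4 dB SPL

25 equal incoherent sources raise the level by 10·log₁₀(25) = 13.98 dB.
L_total = 75.4 + 13.98 = 89.4 dB SPL.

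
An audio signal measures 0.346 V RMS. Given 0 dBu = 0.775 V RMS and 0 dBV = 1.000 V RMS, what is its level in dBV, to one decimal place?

dBV = 20·log₁₀(V / 1.000 V).
20·log₁₀(0.346/1.000) = -9.2 dBV.

-9.2 dBV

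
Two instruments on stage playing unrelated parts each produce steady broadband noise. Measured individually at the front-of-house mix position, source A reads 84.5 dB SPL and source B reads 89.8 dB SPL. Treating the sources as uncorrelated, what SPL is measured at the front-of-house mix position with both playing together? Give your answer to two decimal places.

Incoherent sources sum as intensities:
L_total = 10·log₁₀(10^(84.5/10) + 10^(89.8/10)) = 10·log₁₀(1237000000) = 90.92 dB SPL.

90.92 dB SPL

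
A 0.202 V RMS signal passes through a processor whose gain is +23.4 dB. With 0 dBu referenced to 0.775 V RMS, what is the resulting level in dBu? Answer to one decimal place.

Input level: 20·log₁₀(0.202/0.775) = -11.68 dBu.
Output: -11.68 + 23.4 = +11.7 dBu.

+11.7 dBu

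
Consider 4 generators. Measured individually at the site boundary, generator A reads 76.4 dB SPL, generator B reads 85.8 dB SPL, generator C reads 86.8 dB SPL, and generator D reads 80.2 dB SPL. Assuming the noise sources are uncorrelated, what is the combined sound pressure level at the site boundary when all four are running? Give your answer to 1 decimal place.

90.0 dB SPL

Incoherent sources sum as intensities:
L_total = 10·log₁₀(10^(76.4/10) + 10^(85.8/10) + 10^(86.8/10) + 10^(80.2/10)) = 10·log₁₀(1007000000) = 90.0 dB SPL.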